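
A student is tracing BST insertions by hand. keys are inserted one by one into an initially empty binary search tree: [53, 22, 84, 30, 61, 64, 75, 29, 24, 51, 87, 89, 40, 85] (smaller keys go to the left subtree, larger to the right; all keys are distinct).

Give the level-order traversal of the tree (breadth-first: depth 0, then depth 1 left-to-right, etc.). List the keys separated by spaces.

53 22 84 30 61 87 29 51 64 85 89 24 40 75

53: root
22: left child of 53 (depth 1)
84: right child of 53 (depth 1)
30: right child of 22 (depth 2)
61: left child of 84 (depth 2)
64: right child of 61 (depth 3)
75: right child of 64 (depth 4)
29: left child of 30 (depth 3)
24: left child of 29 (depth 4)
51: right child of 30 (depth 3)
87: right child of 84 (depth 2)
89: right child of 87 (depth 3)
40: left child of 51 (depth 4)
85: left child of 87 (depth 3)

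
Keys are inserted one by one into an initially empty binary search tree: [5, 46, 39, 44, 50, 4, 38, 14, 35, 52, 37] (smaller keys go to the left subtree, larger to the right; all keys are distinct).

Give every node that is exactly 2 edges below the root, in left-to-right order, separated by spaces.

39 50

Resulting structure (node: left, right):
  5: L=4, R=46
  46: L=39, R=50
  39: L=38, R=44
  44: L=–, R=–
  50: L=–, R=52
  4: L=–, R=–
  38: L=14, R=–
  14: L=–, R=35
  35: L=–, R=37
  52: L=–, R=–
  37: L=–, R=–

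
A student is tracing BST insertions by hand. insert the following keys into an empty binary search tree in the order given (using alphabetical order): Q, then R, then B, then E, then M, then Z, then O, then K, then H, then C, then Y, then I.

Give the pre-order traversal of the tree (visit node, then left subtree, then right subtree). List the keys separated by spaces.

Q B E C M K H I O R Z Y

Q: root
R: right child of Q (depth 1)
B: left child of Q (depth 1)
E: right child of B (depth 2)
M: right child of E (depth 3)
Z: right child of R (depth 2)
O: right child of M (depth 4)
K: left child of M (depth 4)
H: left child of K (depth 5)
C: left child of E (depth 3)
Y: left child of Z (depth 3)
I: right child of H (depth 6)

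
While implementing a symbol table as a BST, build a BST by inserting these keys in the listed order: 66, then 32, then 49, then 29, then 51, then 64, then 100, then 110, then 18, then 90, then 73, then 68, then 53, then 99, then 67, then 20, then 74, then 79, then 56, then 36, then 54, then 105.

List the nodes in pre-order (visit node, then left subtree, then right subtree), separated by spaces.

66: root
32: left child of 66 (depth 1)
49: right child of 32 (depth 2)
29: left child of 32 (depth 2)
51: right child of 49 (depth 3)
64: right child of 51 (depth 4)
100: right child of 66 (depth 1)
110: right child of 100 (depth 2)
18: left child of 29 (depth 3)
90: left child of 100 (depth 2)
73: left child of 90 (depth 3)
68: left child of 73 (depth 4)
53: left child of 64 (depth 5)
99: right child of 90 (depth 3)
67: left child of 68 (depth 5)
20: right child of 18 (depth 4)
74: right child of 73 (depth 4)
79: right child of 74 (depth 5)
56: right child of 53 (depth 6)
36: left child of 49 (depth 3)
54: left child of 56 (depth 7)
105: left child of 110 (depth 3)

66 32 29 18 20 49 36 51 64 53 56 54 100 90 73 68 67 74 79 99 110 105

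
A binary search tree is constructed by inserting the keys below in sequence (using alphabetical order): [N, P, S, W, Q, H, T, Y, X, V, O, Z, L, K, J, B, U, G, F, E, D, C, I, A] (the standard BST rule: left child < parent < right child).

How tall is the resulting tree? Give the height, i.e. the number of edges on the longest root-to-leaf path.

7

Resulting structure (node: left, right):
  N: L=H, R=P
  P: L=O, R=S
  S: L=Q, R=W
  W: L=T, R=Y
  Q: L=–, R=–
  H: L=B, R=L
  T: L=–, R=V
  Y: L=X, R=Z
  X: L=–, R=–
  V: L=U, R=–
  O: L=–, R=–
  Z: L=–, R=–
  L: L=K, R=–
  K: L=J, R=–
  J: L=I, R=–
  B: L=A, R=G
  U: L=–, R=–
  G: L=F, R=–
  F: L=E, R=–
  E: L=D, R=–
  D: L=C, R=–
  C: L=–, R=–
  I: L=–, R=–
  A: L=–, R=–

The deepest node is C at depth 7.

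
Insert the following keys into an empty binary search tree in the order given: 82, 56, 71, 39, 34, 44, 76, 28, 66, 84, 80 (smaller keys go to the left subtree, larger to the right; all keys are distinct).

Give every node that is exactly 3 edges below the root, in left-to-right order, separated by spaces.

34 44 66 76

Insert 82: tree is empty, so 82 becomes the root.
Insert 56: 56 < 82 → go left. Place as left child of 82.
Insert 71: 71 < 82 → go left; 71 > 56 → go right. Place as right child of 56.
Insert 39: 39 < 82 → go left; 39 < 56 → go left. Place as left child of 56.
Insert 34: 34 < 82 → go left; 34 < 56 → go left; 34 < 39 → go left. Place as left child of 39.
Insert 44: 44 < 82 → go left; 44 < 56 → go left; 44 > 39 → go right. Place as right child of 39.
Insert 76: 76 < 82 → go left; 76 > 56 → go right; 76 > 71 → go right. Place as right child of 71.
Insert 28: 28 < 82 → go left; 28 < 56 → go left; 28 < 39 → go left; 28 < 34 → go left. Place as left child of 34.
Insert 66: 66 < 82 → go left; 66 > 56 → go right; 66 < 71 → go left. Place as left child of 71.
Insert 84: 84 > 82 → go right. Place as right child of 82.
Insert 80: 80 < 82 → go left; 80 > 56 → go right; 80 > 71 → go right; 80 > 76 → go right. Place as right child of 76.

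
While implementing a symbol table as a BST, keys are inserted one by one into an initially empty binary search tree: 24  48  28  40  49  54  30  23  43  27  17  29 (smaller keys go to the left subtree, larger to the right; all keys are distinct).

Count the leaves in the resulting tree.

5

Resulting structure (node: left, right):
  24: L=23, R=48
  48: L=28, R=49
  28: L=27, R=40
  40: L=30, R=43
  49: L=–, R=54
  54: L=–, R=–
  30: L=29, R=–
  23: L=17, R=–
  43: L=–, R=–
  27: L=–, R=–
  17: L=–, R=–
  29: L=–, R=–

Leaves: 17, 27, 29, 43, 54 — 5 in total.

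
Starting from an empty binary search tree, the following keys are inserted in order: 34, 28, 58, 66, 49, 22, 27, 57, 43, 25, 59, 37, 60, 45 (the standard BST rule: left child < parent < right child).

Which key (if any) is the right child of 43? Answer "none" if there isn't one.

34: root
28: left child of 34 (depth 1)
58: right child of 34 (depth 1)
66: right child of 58 (depth 2)
49: left child of 58 (depth 2)
22: left child of 28 (depth 2)
27: right child of 22 (depth 3)
57: right child of 49 (depth 3)
43: left child of 49 (depth 3)
25: left child of 27 (depth 4)
59: left child of 66 (depth 3)
37: left child of 43 (depth 4)
60: right child of 59 (depth 4)
45: right child of 43 (depth 4)

45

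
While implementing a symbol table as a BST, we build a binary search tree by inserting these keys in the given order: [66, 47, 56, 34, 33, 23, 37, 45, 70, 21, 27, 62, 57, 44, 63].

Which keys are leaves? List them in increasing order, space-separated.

21 27 44 57 63 70

Insert 66: tree is empty, so 66 becomes the root.
Insert 47: 47 < 66 → go left. Place as left child of 66.
Insert 56: 56 < 66 → go left; 56 > 47 → go right. Place as right child of 47.
Insert 34: 34 < 66 → go left; 34 < 47 → go left. Place as left child of 47.
Insert 33: 33 < 66 → go left; 33 < 47 → go left; 33 < 34 → go left. Place as left child of 34.
Insert 23: 23 < 66 → go left; 23 < 47 → go left; 23 < 34 → go left; 23 < 33 → go left. Place as left child of 33.
Insert 37: 37 < 66 → go left; 37 < 47 → go left; 37 > 34 → go right. Place as right child of 34.
Insert 45: 45 < 66 → go left; 45 < 47 → go left; 45 > 34 → go right; 45 > 37 → go right. Place as right child of 37.
Insert 70: 70 > 66 → go right. Place as right child of 66.
Insert 21: 21 < 66 → go left; 21 < 47 → go left; 21 < 34 → go left; 21 < 33 → go left; 21 < 23 → go left. Place as left child of 23.
Insert 27: 27 < 66 → go left; 27 < 47 → go left; 27 < 34 → go left; 27 < 33 → go left; 27 > 23 → go right. Place as right child of 23.
Insert 62: 62 < 66 → go left; 62 > 47 → go right; 62 > 56 → go right. Place as right child of 56.
Insert 57: 57 < 66 → go left; 57 > 47 → go right; 57 > 56 → go right; 57 < 62 → go left. Place as left child of 62.
Insert 44: 44 < 66 → go left; 44 < 47 → go left; 44 > 34 → go right; 44 > 37 → go right; 44 < 45 → go left. Place as left child of 45.
Insert 63: 63 < 66 → go left; 63 > 47 → go right; 63 > 56 → go right; 63 > 62 → go right. Place as right child of 62.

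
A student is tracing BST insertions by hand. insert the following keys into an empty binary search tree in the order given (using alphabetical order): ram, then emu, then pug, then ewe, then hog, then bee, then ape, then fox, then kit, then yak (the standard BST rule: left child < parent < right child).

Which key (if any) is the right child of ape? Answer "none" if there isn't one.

ram: root
emu: left child of ram (depth 1)
pug: right child of emu (depth 2)
ewe: left child of pug (depth 3)
hog: right child of ewe (depth 4)
bee: left child of emu (depth 2)
ape: left child of bee (depth 3)
fox: left child of hog (depth 5)
kit: right child of hog (depth 5)
yak: right child of ram (depth 1)

none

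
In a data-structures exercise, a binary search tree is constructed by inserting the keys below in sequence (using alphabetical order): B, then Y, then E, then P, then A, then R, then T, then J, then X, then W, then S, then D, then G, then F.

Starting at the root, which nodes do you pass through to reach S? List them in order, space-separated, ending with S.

Insert B: tree is empty, so B becomes the root.
Insert Y: Y > B → go right. Place as right child of B.
Insert E: E > B → go right; E < Y → go left. Place as left child of Y.
Insert P: P > B → go right; P < Y → go left; P > E → go right. Place as right child of E.
Insert A: A < B → go left. Place as left child of B.
Insert R: R > B → go right; R < Y → go left; R > E → go right; R > P → go right. Place as right child of P.
Insert T: T > B → go right; T < Y → go left; T > E → go right; T > P → go right; T > R → go right. Place as right child of R.
Insert J: J > B → go right; J < Y → go left; J > E → go right; J < P → go left. Place as left child of P.
Insert X: X > B → go right; X < Y → go left; X > E → go right; X > P → go right; X > R → go right; X > T → go right. Place as right child of T.
Insert W: W > B → go right; W < Y → go left; W > E → go right; W > P → go right; W > R → go right; W > T → go right; W < X → go left. Place as left child of X.
Insert S: S > B → go right; S < Y → go left; S > E → go right; S > P → go right; S > R → go right; S < T → go left. Place as left child of T.
Insert D: D > B → go right; D < Y → go left; D < E → go left. Place as left child of E.
Insert G: G > B → go right; G < Y → go left; G > E → go right; G < P → go left; G < J → go left. Place as left child of J.
Insert F: F > B → go right; F < Y → go left; F > E → go right; F < P → go left; F < J → go left; F < G → go left. Place as left child of G.

B Y E P R T S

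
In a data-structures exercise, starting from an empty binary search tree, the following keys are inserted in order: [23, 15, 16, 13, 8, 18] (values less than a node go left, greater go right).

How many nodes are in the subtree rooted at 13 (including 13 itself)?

2

Insert 23: tree is empty, so 23 becomes the root.
Insert 15: 15 < 23 → go left. Place as left child of 23.
Insert 16: 16 < 23 → go left; 16 > 15 → go right. Place as right child of 15.
Insert 13: 13 < 23 → go left; 13 < 15 → go left. Place as left child of 15.
Insert 8: 8 < 23 → go left; 8 < 15 → go left; 8 < 13 → go left. Place as left child of 13.
Insert 18: 18 < 23 → go left; 18 > 15 → go right; 18 > 16 → go right. Place as right child of 16.

Subtree rooted at 13 contains: 13, 8 — 2 nodes.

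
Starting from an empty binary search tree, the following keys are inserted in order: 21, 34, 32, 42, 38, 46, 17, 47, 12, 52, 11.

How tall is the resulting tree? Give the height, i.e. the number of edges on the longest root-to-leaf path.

5

21: root
34: right child of 21 (depth 1)
32: left child of 34 (depth 2)
42: right child of 34 (depth 2)
38: left child of 42 (depth 3)
46: right child of 42 (depth 3)
17: left child of 21 (depth 1)
47: right child of 46 (depth 4)
12: left child of 17 (depth 2)
52: right child of 47 (depth 5)
11: left child of 12 (depth 3)

The deepest node is 52 at depth 5.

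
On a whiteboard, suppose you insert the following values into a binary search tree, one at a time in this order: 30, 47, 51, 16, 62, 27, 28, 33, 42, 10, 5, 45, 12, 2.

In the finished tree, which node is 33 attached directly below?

47

30: root
47: right child of 30 (depth 1)
51: right child of 47 (depth 2)
16: left child of 30 (depth 1)
62: right child of 51 (depth 3)
27: right child of 16 (depth 2)
28: right child of 27 (depth 3)
33: left child of 47 (depth 2)
42: right child of 33 (depth 3)
10: left child of 16 (depth 2)
5: left child of 10 (depth 3)
45: right child of 42 (depth 4)
12: right child of 10 (depth 3)
2: left child of 5 (depth 4)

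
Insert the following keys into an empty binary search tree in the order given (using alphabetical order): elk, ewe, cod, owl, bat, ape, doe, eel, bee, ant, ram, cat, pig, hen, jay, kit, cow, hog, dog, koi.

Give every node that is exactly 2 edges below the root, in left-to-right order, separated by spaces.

Insert elk: tree is empty, so elk becomes the root.
Insert ewe: ewe > elk → go right. Place as right child of elk.
Insert cod: cod < elk → go left. Place as left child of elk.
Insert owl: owl > elk → go right; owl > ewe → go right. Place as right child of ewe.
Insert bat: bat < elk → go left; bat < cod → go left. Place as left child of cod.
Insert ape: ape < elk → go left; ape < cod → go left; ape < bat → go left. Place as left child of bat.
Insert doe: doe < elk → go left; doe > cod → go right. Place as right child of cod.
Insert eel: eel < elk → go left; eel > cod → go right; eel > doe → go right. Place as right child of doe.
Insert bee: bee < elk → go left; bee < cod → go left; bee > bat → go right. Place as right child of bat.
Insert ant: ant < elk → go left; ant < cod → go left; ant < bat → go left; ant < ape → go left. Place as left child of ape.
Insert ram: ram > elk → go right; ram > ewe → go right; ram > owl → go right. Place as right child of owl.
Insert cat: cat < elk → go left; cat < cod → go left; cat > bat → go right; cat > bee → go right. Place as right child of bee.
Insert pig: pig > elk → go right; pig > ewe → go right; pig > owl → go right; pig < ram → go left. Place as left child of ram.
Insert hen: hen > elk → go right; hen > ewe → go right; hen < owl → go left. Place as left child of owl.
Insert jay: jay > elk → go right; jay > ewe → go right; jay < owl → go left; jay > hen → go right. Place as right child of hen.
Insert kit: kit > elk → go right; kit > ewe → go right; kit < owl → go left; kit > hen → go right; kit > jay → go right. Place as right child of jay.
Insert cow: cow < elk → go left; cow > cod → go right; cow < doe → go left. Place as left child of doe.
Insert hog: hog > elk → go right; hog > ewe → go right; hog < owl → go left; hog > hen → go right; hog < jay → go left. Place as left child of jay.
Insert dog: dog < elk → go left; dog > cod → go right; dog > doe → go right; dog < eel → go left. Place as left child of eel.
Insert koi: koi > elk → go right; koi > ewe → go right; koi < owl → go left; koi > hen → go right; koi > jay → go right; koi > kit → go right. Place as right child of kit.

bat doe owl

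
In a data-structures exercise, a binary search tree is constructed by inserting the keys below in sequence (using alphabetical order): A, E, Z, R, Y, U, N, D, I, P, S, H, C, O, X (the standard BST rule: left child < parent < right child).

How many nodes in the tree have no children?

Insert A: tree is empty, so A becomes the root.
Insert E: E > A → go right. Place as right child of A.
Insert Z: Z > A → go right; Z > E → go right. Place as right child of E.
Insert R: R > A → go right; R > E → go right; R < Z → go left. Place as left child of Z.
Insert Y: Y > A → go right; Y > E → go right; Y < Z → go left; Y > R → go right. Place as right child of R.
Insert U: U > A → go right; U > E → go right; U < Z → go left; U > R → go right; U < Y → go left. Place as left child of Y.
Insert N: N > A → go right; N > E → go right; N < Z → go left; N < R → go left. Place as left child of R.
Insert D: D > A → go right; D < E → go left. Place as left child of E.
Insert I: I > A → go right; I > E → go right; I < Z → go left; I < R → go left; I < N → go left. Place as left child of N.
Insert P: P > A → go right; P > E → go right; P < Z → go left; P < R → go left; P > N → go right. Place as right child of N.
Insert S: S > A → go right; S > E → go right; S < Z → go left; S > R → go right; S < Y → go left; S < U → go left. Place as left child of U.
Insert H: H > A → go right; H > E → go right; H < Z → go left; H < R → go left; H < N → go left; H < I → go left. Place as left child of I.
Insert C: C > A → go right; C < E → go left; C < D → go left. Place as left child of D.
Insert O: O > A → go right; O > E → go right; O < Z → go left; O < R → go left; O > N → go right; O < P → go left. Place as left child of P.
Insert X: X > A → go right; X > E → go right; X < Z → go left; X > R → go right; X < Y → go left; X > U → go right. Place as right child of U.

Leaves: C, H, O, S, X — 5 in total.

5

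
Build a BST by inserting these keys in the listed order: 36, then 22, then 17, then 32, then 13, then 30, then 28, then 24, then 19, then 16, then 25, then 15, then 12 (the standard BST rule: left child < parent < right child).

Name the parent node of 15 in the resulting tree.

16

Insert 36: tree is empty, so 36 becomes the root.
Insert 22: 22 < 36 → go left. Place as left child of 36.
Insert 17: 17 < 36 → go left; 17 < 22 → go left. Place as left child of 22.
Insert 32: 32 < 36 → go left; 32 > 22 → go right. Place as right child of 22.
Insert 13: 13 < 36 → go left; 13 < 22 → go left; 13 < 17 → go left. Place as left child of 17.
Insert 30: 30 < 36 → go left; 30 > 22 → go right; 30 < 32 → go left. Place as left child of 32.
Insert 28: 28 < 36 → go left; 28 > 22 → go right; 28 < 32 → go left; 28 < 30 → go left. Place as left child of 30.
Insert 24: 24 < 36 → go left; 24 > 22 → go right; 24 < 32 → go left; 24 < 30 → go left; 24 < 28 → go left. Place as left child of 28.
Insert 19: 19 < 36 → go left; 19 < 22 → go left; 19 > 17 → go right. Place as right child of 17.
Insert 16: 16 < 36 → go left; 16 < 22 → go left; 16 < 17 → go left; 16 > 13 → go right. Place as right child of 13.
Insert 25: 25 < 36 → go left; 25 > 22 → go right; 25 < 32 → go left; 25 < 30 → go left; 25 < 28 → go left; 25 > 24 → go right. Place as right child of 24.
Insert 15: 15 < 36 → go left; 15 < 22 → go left; 15 < 17 → go left; 15 > 13 → go right; 15 < 16 → go left. Place as left child of 16.
Insert 12: 12 < 36 → go left; 12 < 22 → go left; 12 < 17 → go left; 12 < 13 → go left. Place as left child of 13.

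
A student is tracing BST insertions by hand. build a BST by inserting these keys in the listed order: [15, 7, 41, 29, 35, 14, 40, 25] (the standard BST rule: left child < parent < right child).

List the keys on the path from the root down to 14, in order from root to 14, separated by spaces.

15: root
7: left child of 15 (depth 1)
41: right child of 15 (depth 1)
29: left child of 41 (depth 2)
35: right child of 29 (depth 3)
14: right child of 7 (depth 2)
40: right child of 35 (depth 4)
25: left child of 29 (depth 3)

15 7 14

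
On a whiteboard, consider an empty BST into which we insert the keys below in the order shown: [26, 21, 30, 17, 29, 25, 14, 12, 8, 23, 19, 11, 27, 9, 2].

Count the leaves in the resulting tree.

5

Insert 26: tree is empty, so 26 becomes the root.
Insert 21: 21 < 26 → go left. Place as left child of 26.
Insert 30: 30 > 26 → go right. Place as right child of 26.
Insert 17: 17 < 26 → go left; 17 < 21 → go left. Place as left child of 21.
Insert 29: 29 > 26 → go right; 29 < 30 → go left. Place as left child of 30.
Insert 25: 25 < 26 → go left; 25 > 21 → go right. Place as right child of 21.
Insert 14: 14 < 26 → go left; 14 < 21 → go left; 14 < 17 → go left. Place as left child of 17.
Insert 12: 12 < 26 → go left; 12 < 21 → go left; 12 < 17 → go left; 12 < 14 → go left. Place as left child of 14.
Insert 8: 8 < 26 → go left; 8 < 21 → go left; 8 < 17 → go left; 8 < 14 → go left; 8 < 12 → go left. Place as left child of 12.
Insert 23: 23 < 26 → go left; 23 > 21 → go right; 23 < 25 → go left. Place as left child of 25.
Insert 19: 19 < 26 → go left; 19 < 21 → go left; 19 > 17 → go right. Place as right child of 17.
Insert 11: 11 < 26 → go left; 11 < 21 → go left; 11 < 17 → go left; 11 < 14 → go left; 11 < 12 → go left; 11 > 8 → go right. Place as right child of 8.
Insert 27: 27 > 26 → go right; 27 < 30 → go left; 27 < 29 → go left. Place as left child of 29.
Insert 9: 9 < 26 → go left; 9 < 21 → go left; 9 < 17 → go left; 9 < 14 → go left; 9 < 12 → go left; 9 > 8 → go right; 9 < 11 → go left. Place as left child of 11.
Insert 2: 2 < 26 → go left; 2 < 21 → go left; 2 < 17 → go left; 2 < 14 → go left; 2 < 12 → go left; 2 < 8 → go left. Place as left child of 8.

Leaves: 2, 9, 19, 23, 27 — 5 in total.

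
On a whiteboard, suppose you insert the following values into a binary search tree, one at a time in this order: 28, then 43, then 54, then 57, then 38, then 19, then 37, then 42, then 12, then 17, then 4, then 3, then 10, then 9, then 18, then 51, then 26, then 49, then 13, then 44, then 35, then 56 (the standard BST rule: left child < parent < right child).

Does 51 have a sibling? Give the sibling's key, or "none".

Insert 28: tree is empty, so 28 becomes the root.
Insert 43: 43 > 28 → go right. Place as right child of 28.
Insert 54: 54 > 28 → go right; 54 > 43 → go right. Place as right child of 43.
Insert 57: 57 > 28 → go right; 57 > 43 → go right; 57 > 54 → go right. Place as right child of 54.
Insert 38: 38 > 28 → go right; 38 < 43 → go left. Place as left child of 43.
Insert 19: 19 < 28 → go left. Place as left child of 28.
Insert 37: 37 > 28 → go right; 37 < 43 → go left; 37 < 38 → go left. Place as left child of 38.
Insert 42: 42 > 28 → go right; 42 < 43 → go left; 42 > 38 → go right. Place as right child of 38.
Insert 12: 12 < 28 → go left; 12 < 19 → go left. Place as left child of 19.
Insert 17: 17 < 28 → go left; 17 < 19 → go left; 17 > 12 → go right. Place as right child of 12.
Insert 4: 4 < 28 → go left; 4 < 19 → go left; 4 < 12 → go left. Place as left child of 12.
Insert 3: 3 < 28 → go left; 3 < 19 → go left; 3 < 12 → go left; 3 < 4 → go left. Place as left child of 4.
Insert 10: 10 < 28 → go left; 10 < 19 → go left; 10 < 12 → go left; 10 > 4 → go right. Place as right child of 4.
Insert 9: 9 < 28 → go left; 9 < 19 → go left; 9 < 12 → go left; 9 > 4 → go right; 9 < 10 → go left. Place as left child of 10.
Insert 18: 18 < 28 → go left; 18 < 19 → go left; 18 > 12 → go right; 18 > 17 → go right. Place as right child of 17.
Insert 51: 51 > 28 → go right; 51 > 43 → go right; 51 < 54 → go left. Place as left child of 54.
Insert 26: 26 < 28 → go left; 26 > 19 → go right. Place as right child of 19.
Insert 49: 49 > 28 → go right; 49 > 43 → go right; 49 < 54 → go left; 49 < 51 → go left. Place as left child of 51.
Insert 13: 13 < 28 → go left; 13 < 19 → go left; 13 > 12 → go right; 13 < 17 → go left. Place as left child of 17.
Insert 44: 44 > 28 → go right; 44 > 43 → go right; 44 < 54 → go left; 44 < 51 → go left; 44 < 49 → go left. Place as left child of 49.
Insert 35: 35 > 28 → go right; 35 < 43 → go left; 35 < 38 → go left; 35 < 37 → go left. Place as left child of 37.
Insert 56: 56 > 28 → go right; 56 > 43 → go right; 56 > 54 → go right; 56 < 57 → go left. Place as left child of 57.

51's parent is 54; the other child of 54 is 57.

57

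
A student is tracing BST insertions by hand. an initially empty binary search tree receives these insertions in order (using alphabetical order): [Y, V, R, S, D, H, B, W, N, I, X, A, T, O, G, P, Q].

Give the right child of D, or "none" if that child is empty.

Insert Y: tree is empty, so Y becomes the root.
Insert V: V < Y → go left. Place as left child of Y.
Insert R: R < Y → go left; R < V → go left. Place as left child of V.
Insert S: S < Y → go left; S < V → go left; S > R → go right. Place as right child of R.
Insert D: D < Y → go left; D < V → go left; D < R → go left. Place as left child of R.
Insert H: H < Y → go left; H < V → go left; H < R → go left; H > D → go right. Place as right child of D.
Insert B: B < Y → go left; B < V → go left; B < R → go left; B < D → go left. Place as left child of D.
Insert W: W < Y → go left; W > V → go right. Place as right child of V.
Insert N: N < Y → go left; N < V → go left; N < R → go left; N > D → go right; N > H → go right. Place as right child of H.
Insert I: I < Y → go left; I < V → go left; I < R → go left; I > D → go right; I > H → go right; I < N → go left. Place as left child of N.
Insert X: X < Y → go left; X > V → go right; X > W → go right. Place as right child of W.
Insert A: A < Y → go left; A < V → go left; A < R → go left; A < D → go left; A < B → go left. Place as left child of B.
Insert T: T < Y → go left; T < V → go left; T > R → go right; T > S → go right. Place as right child of S.
Insert O: O < Y → go left; O < V → go left; O < R → go left; O > D → go right; O > H → go right; O > N → go right. Place as right child of N.
Insert G: G < Y → go left; G < V → go left; G < R → go left; G > D → go right; G < H → go left. Place as left child of H.
Insert P: P < Y → go left; P < V → go left; P < R → go left; P > D → go right; P > H → go right; P > N → go right; P > O → go right. Place as right child of O.
Insert Q: Q < Y → go left; Q < V → go left; Q < R → go left; Q > D → go right; Q > H → go right; Q > N → go right; Q > O → go right; Q > P → go right. Place as right child of P.

H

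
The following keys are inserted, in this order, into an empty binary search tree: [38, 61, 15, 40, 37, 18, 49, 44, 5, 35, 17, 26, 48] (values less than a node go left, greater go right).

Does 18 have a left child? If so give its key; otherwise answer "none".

17

38: root
61: right child of 38 (depth 1)
15: left child of 38 (depth 1)
40: left child of 61 (depth 2)
37: right child of 15 (depth 2)
18: left child of 37 (depth 3)
49: right child of 40 (depth 3)
44: left child of 49 (depth 4)
5: left child of 15 (depth 2)
35: right child of 18 (depth 4)
17: left child of 18 (depth 4)
26: left child of 35 (depth 5)
48: right child of 44 (depth 5)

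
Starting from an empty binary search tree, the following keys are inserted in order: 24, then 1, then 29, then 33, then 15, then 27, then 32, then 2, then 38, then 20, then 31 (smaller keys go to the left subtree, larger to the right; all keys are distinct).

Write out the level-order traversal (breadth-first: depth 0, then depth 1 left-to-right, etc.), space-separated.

24 1 29 15 27 33 2 20 32 38 31

Resulting structure (node: left, right):
  24: L=1, R=29
  1: L=–, R=15
  29: L=27, R=33
  33: L=32, R=38
  15: L=2, R=20
  27: L=–, R=–
  32: L=31, R=–
  2: L=–, R=–
  38: L=–, R=–
  20: L=–, R=–
  31: L=–, R=–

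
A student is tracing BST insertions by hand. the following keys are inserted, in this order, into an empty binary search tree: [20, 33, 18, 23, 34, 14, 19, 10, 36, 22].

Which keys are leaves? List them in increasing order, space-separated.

10 19 22 36

20: root
33: right child of 20 (depth 1)
18: left child of 20 (depth 1)
23: left child of 33 (depth 2)
34: right child of 33 (depth 2)
14: left child of 18 (depth 2)
19: right child of 18 (depth 2)
10: left child of 14 (depth 3)
36: right child of 34 (depth 3)
22: left child of 23 (depth 3)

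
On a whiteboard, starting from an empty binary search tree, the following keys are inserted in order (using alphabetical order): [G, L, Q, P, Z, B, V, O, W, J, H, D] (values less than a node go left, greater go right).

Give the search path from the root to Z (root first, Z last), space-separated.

G L Q Z

Insert G: tree is empty, so G becomes the root.
Insert L: L > G → go right. Place as right child of G.
Insert Q: Q > G → go right; Q > L → go right. Place as right child of L.
Insert P: P > G → go right; P > L → go right; P < Q → go left. Place as left child of Q.
Insert Z: Z > G → go right; Z > L → go right; Z > Q → go right. Place as right child of Q.
Insert B: B < G → go left. Place as left child of G.
Insert V: V > G → go right; V > L → go right; V > Q → go right; V < Z → go left. Place as left child of Z.
Insert O: O > G → go right; O > L → go right; O < Q → go left; O < P → go left. Place as left child of P.
Insert W: W > G → go right; W > L → go right; W > Q → go right; W < Z → go left; W > V → go right. Place as right child of V.
Insert J: J > G → go right; J < L → go left. Place as left child of L.
Insert H: H > G → go right; H < L → go left; H < J → go left. Place as left child of J.
Insert D: D < G → go left; D > B → go right. Place as right child of B.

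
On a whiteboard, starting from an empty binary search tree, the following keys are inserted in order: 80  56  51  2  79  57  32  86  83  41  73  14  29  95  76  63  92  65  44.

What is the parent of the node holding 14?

80: root
56: left child of 80 (depth 1)
51: left child of 56 (depth 2)
2: left child of 51 (depth 3)
79: right child of 56 (depth 2)
57: left child of 79 (depth 3)
32: right child of 2 (depth 4)
86: right child of 80 (depth 1)
83: left child of 86 (depth 2)
41: right child of 32 (depth 5)
73: right child of 57 (depth 4)
14: left child of 32 (depth 5)
29: right child of 14 (depth 6)
95: right child of 86 (depth 2)
76: right child of 73 (depth 5)
63: left child of 73 (depth 5)
92: left child of 95 (depth 3)
65: right child of 63 (depth 6)
44: right child of 41 (depth 6)

32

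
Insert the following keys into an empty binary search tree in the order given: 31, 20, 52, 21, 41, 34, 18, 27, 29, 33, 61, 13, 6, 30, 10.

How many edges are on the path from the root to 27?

31: root
20: left child of 31 (depth 1)
52: right child of 31 (depth 1)
21: right child of 20 (depth 2)
41: left child of 52 (depth 2)
34: left child of 41 (depth 3)
18: left child of 20 (depth 2)
27: right child of 21 (depth 3)
29: right child of 27 (depth 4)
33: left child of 34 (depth 4)
61: right child of 52 (depth 2)
13: left child of 18 (depth 3)
6: left child of 13 (depth 4)
30: right child of 29 (depth 5)
10: right child of 6 (depth 5)

Path to 27: 31 → 20 → 21 → 27, which is 3 edges.

3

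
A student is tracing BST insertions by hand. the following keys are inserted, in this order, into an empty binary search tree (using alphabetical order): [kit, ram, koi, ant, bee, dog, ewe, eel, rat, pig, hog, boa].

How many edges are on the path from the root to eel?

kit: root
ram: right child of kit (depth 1)
koi: left child of ram (depth 2)
ant: left child of kit (depth 1)
bee: right child of ant (depth 2)
dog: right child of bee (depth 3)
ewe: right child of dog (depth 4)
eel: left child of ewe (depth 5)
rat: right child of ram (depth 2)
pig: right child of koi (depth 3)
hog: right child of ewe (depth 5)
boa: left child of dog (depth 4)

Path to eel: kit → ant → bee → dog → ewe → eel, which is 5 edges.

5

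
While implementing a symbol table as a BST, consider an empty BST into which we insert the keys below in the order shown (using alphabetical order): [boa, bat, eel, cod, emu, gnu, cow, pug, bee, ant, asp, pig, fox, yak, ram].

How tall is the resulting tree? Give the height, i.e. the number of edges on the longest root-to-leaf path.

6

boa: root
bat: left child of boa (depth 1)
eel: right child of boa (depth 1)
cod: left child of eel (depth 2)
emu: right child of eel (depth 2)
gnu: right child of emu (depth 3)
cow: right child of cod (depth 3)
pug: right child of gnu (depth 4)
bee: right child of bat (depth 2)
ant: left child of bat (depth 2)
asp: right child of ant (depth 3)
pig: left child of pug (depth 5)
fox: left child of gnu (depth 4)
yak: right child of pug (depth 5)
ram: left child of yak (depth 6)

The deepest node is ram at depth 6.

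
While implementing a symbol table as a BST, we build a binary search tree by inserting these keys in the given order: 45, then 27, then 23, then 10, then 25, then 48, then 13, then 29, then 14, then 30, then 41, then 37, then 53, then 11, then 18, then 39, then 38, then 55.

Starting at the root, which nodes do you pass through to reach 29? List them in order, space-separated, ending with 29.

45 27 29

Insert 45: tree is empty, so 45 becomes the root.
Insert 27: 27 < 45 → go left. Place as left child of 45.
Insert 23: 23 < 45 → go left; 23 < 27 → go left. Place as left child of 27.
Insert 10: 10 < 45 → go left; 10 < 27 → go left; 10 < 23 → go left. Place as left child of 23.
Insert 25: 25 < 45 → go left; 25 < 27 → go left; 25 > 23 → go right. Place as right child of 23.
Insert 48: 48 > 45 → go right. Place as right child of 45.
Insert 13: 13 < 45 → go left; 13 < 27 → go left; 13 < 23 → go left; 13 > 10 → go right. Place as right child of 10.
Insert 29: 29 < 45 → go left; 29 > 27 → go right. Place as right child of 27.
Insert 14: 14 < 45 → go left; 14 < 27 → go left; 14 < 23 → go left; 14 > 10 → go right; 14 > 13 → go right. Place as right child of 13.
Insert 30: 30 < 45 → go left; 30 > 27 → go right; 30 > 29 → go right. Place as right child of 29.
Insert 41: 41 < 45 → go left; 41 > 27 → go right; 41 > 29 → go right; 41 > 30 → go right. Place as right child of 30.
Insert 37: 37 < 45 → go left; 37 > 27 → go right; 37 > 29 → go right; 37 > 30 → go right; 37 < 41 → go left. Place as left child of 41.
Insert 53: 53 > 45 → go right; 53 > 48 → go right. Place as right child of 48.
Insert 11: 11 < 45 → go left; 11 < 27 → go left; 11 < 23 → go left; 11 > 10 → go right; 11 < 13 → go left. Place as left child of 13.
Insert 18: 18 < 45 → go left; 18 < 27 → go left; 18 < 23 → go left; 18 > 10 → go right; 18 > 13 → go right; 18 > 14 → go right. Place as right child of 14.
Insert 39: 39 < 45 → go left; 39 > 27 → go right; 39 > 29 → go right; 39 > 30 → go right; 39 < 41 → go left; 39 > 37 → go right. Place as right child of 37.
Insert 38: 38 < 45 → go left; 38 > 27 → go right; 38 > 29 → go right; 38 > 30 → go right; 38 < 41 → go left; 38 > 37 → go right; 38 < 39 → go left. Place as left child of 39.
Insert 55: 55 > 45 → go right; 55 > 48 → go right; 55 > 53 → go right. Place as right child of 53.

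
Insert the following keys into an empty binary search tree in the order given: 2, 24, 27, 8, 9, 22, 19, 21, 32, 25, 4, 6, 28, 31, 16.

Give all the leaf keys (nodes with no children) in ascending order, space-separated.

2: root
24: right child of 2 (depth 1)
27: right child of 24 (depth 2)
8: left child of 24 (depth 2)
9: right child of 8 (depth 3)
22: right child of 9 (depth 4)
19: left child of 22 (depth 5)
21: right child of 19 (depth 6)
32: right child of 27 (depth 3)
25: left child of 27 (depth 3)
4: left child of 8 (depth 3)
6: right child of 4 (depth 4)
28: left child of 32 (depth 4)
31: right child of 28 (depth 5)
16: left child of 19 (depth 6)

6 16 21 25 31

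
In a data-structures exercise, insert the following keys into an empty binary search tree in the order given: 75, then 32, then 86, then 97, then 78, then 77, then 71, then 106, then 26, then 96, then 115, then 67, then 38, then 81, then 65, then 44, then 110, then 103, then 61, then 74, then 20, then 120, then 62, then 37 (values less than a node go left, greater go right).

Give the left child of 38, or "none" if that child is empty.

37

Insert 75: tree is empty, so 75 becomes the root.
Insert 32: 32 < 75 → go left. Place as left child of 75.
Insert 86: 86 > 75 → go right. Place as right child of 75.
Insert 97: 97 > 75 → go right; 97 > 86 → go right. Place as right child of 86.
Insert 78: 78 > 75 → go right; 78 < 86 → go left. Place as left child of 86.
Insert 77: 77 > 75 → go right; 77 < 86 → go left; 77 < 78 → go left. Place as left child of 78.
Insert 71: 71 < 75 → go left; 71 > 32 → go right. Place as right child of 32.
Insert 106: 106 > 75 → go right; 106 > 86 → go right; 106 > 97 → go right. Place as right child of 97.
Insert 26: 26 < 75 → go left; 26 < 32 → go left. Place as left child of 32.
Insert 96: 96 > 75 → go right; 96 > 86 → go right; 96 < 97 → go left. Place as left child of 97.
Insert 115: 115 > 75 → go right; 115 > 86 → go right; 115 > 97 → go right; 115 > 106 → go right. Place as right child of 106.
Insert 67: 67 < 75 → go left; 67 > 32 → go right; 67 < 71 → go left. Place as left child of 71.
Insert 38: 38 < 75 → go left; 38 > 32 → go right; 38 < 71 → go left; 38 < 67 → go left. Place as left child of 67.
Insert 81: 81 > 75 → go right; 81 < 86 → go left; 81 > 78 → go right. Place as right child of 78.
Insert 65: 65 < 75 → go left; 65 > 32 → go right; 65 < 71 → go left; 65 < 67 → go left; 65 > 38 → go right. Place as right child of 38.
Insert 44: 44 < 75 → go left; 44 > 32 → go right; 44 < 71 → go left; 44 < 67 → go left; 44 > 38 → go right; 44 < 65 → go left. Place as left child of 65.
Insert 110: 110 > 75 → go right; 110 > 86 → go right; 110 > 97 → go right; 110 > 106 → go right; 110 < 115 → go left. Place as left child of 115.
Insert 103: 103 > 75 → go right; 103 > 86 → go right; 103 > 97 → go right; 103 < 106 → go left. Place as left child of 106.
Insert 61: 61 < 75 → go left; 61 > 32 → go right; 61 < 71 → go left; 61 < 67 → go left; 61 > 38 → go right; 61 < 65 → go left; 61 > 44 → go right. Place as right child of 44.
Insert 74: 74 < 75 → go left; 74 > 32 → go right; 74 > 71 → go right. Place as right child of 71.
Insert 20: 20 < 75 → go left; 20 < 32 → go left; 20 < 26 → go left. Place as left child of 26.
Insert 120: 120 > 75 → go right; 120 > 86 → go right; 120 > 97 → go right; 120 > 106 → go right; 120 > 115 → go right. Place as right child of 115.
Insert 62: 62 < 75 → go left; 62 > 32 → go right; 62 < 71 → go left; 62 < 67 → go left; 62 > 38 → go right; 62 < 65 → go left; 62 > 44 → go right; 62 > 61 → go right. Place as right child of 61.
Insert 37: 37 < 75 → go left; 37 > 32 → go right; 37 < 71 → go left; 37 < 67 → go left; 37 < 38 → go left. Place as left child of 38.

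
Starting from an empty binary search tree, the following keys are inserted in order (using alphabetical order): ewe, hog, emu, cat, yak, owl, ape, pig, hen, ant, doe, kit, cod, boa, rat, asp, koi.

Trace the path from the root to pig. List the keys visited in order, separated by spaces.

ewe: root
hog: right child of ewe (depth 1)
emu: left child of ewe (depth 1)
cat: left child of emu (depth 2)
yak: right child of hog (depth 2)
owl: left child of yak (depth 3)
ape: left child of cat (depth 3)
pig: right child of owl (depth 4)
hen: left child of hog (depth 2)
ant: left child of ape (depth 4)
doe: right child of cat (depth 3)
kit: left child of owl (depth 4)
cod: left child of doe (depth 4)
boa: right child of ape (depth 4)
rat: right child of pig (depth 5)
asp: left child of boa (depth 5)
koi: right child of kit (depth 5)

ewe hog yak owl pig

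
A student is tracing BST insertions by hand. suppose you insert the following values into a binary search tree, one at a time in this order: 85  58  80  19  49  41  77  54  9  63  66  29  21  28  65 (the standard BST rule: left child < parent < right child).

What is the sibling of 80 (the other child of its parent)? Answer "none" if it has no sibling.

Insert 85: tree is empty, so 85 becomes the root.
Insert 58: 58 < 85 → go left. Place as left child of 85.
Insert 80: 80 < 85 → go left; 80 > 58 → go right. Place as right child of 58.
Insert 19: 19 < 85 → go left; 19 < 58 → go left. Place as left child of 58.
Insert 49: 49 < 85 → go left; 49 < 58 → go left; 49 > 19 → go right. Place as right child of 19.
Insert 41: 41 < 85 → go left; 41 < 58 → go left; 41 > 19 → go right; 41 < 49 → go left. Place as left child of 49.
Insert 77: 77 < 85 → go left; 77 > 58 → go right; 77 < 80 → go left. Place as left child of 80.
Insert 54: 54 < 85 → go left; 54 < 58 → go left; 54 > 19 → go right; 54 > 49 → go right. Place as right child of 49.
Insert 9: 9 < 85 → go left; 9 < 58 → go left; 9 < 19 → go left. Place as left child of 19.
Insert 63: 63 < 85 → go left; 63 > 58 → go right; 63 < 80 → go left; 63 < 77 → go left. Place as left child of 77.
Insert 66: 66 < 85 → go left; 66 > 58 → go right; 66 < 80 → go left; 66 < 77 → go left; 66 > 63 → go right. Place as right child of 63.
Insert 29: 29 < 85 → go left; 29 < 58 → go left; 29 > 19 → go right; 29 < 49 → go left; 29 < 41 → go left. Place as left child of 41.
Insert 21: 21 < 85 → go left; 21 < 58 → go left; 21 > 19 → go right; 21 < 49 → go left; 21 < 41 → go left; 21 < 29 → go left. Place as left child of 29.
Insert 28: 28 < 85 → go left; 28 < 58 → go left; 28 > 19 → go right; 28 < 49 → go left; 28 < 41 → go left; 28 < 29 → go left; 28 > 21 → go right. Place as right child of 21.
Insert 65: 65 < 85 → go left; 65 > 58 → go right; 65 < 80 → go left; 65 < 77 → go left; 65 > 63 → go right; 65 < 66 → go left. Place as left child of 66.

80's parent is 58; the other child of 58 is 19.

19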